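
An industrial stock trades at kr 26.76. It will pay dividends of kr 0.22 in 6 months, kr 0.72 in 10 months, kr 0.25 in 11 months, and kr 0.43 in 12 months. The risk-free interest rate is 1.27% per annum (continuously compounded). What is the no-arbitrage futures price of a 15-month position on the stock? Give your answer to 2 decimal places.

PV(dividends) I = 0.22·e^(−0.0127·6/12) + 0.72·e^(−0.0127·10/12) + 0.25·e^(−0.0127·11/12) + 0.43·e^(−0.0127·12/12)
I = 0.2186 + 0.7124 + 0.2471 + 0.4246 = 1.6027
F = (S − I)·e^(rT) = (26.76 − 1.6027) · e^(0.0127·15/12)
= 25.1573 · e^0.015875 = 25.1573 × 1.016002 = kr 25.56

kr 25.56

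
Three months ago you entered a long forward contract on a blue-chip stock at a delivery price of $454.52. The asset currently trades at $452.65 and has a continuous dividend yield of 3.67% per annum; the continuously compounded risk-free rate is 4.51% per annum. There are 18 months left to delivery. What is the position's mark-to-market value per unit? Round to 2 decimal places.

Current fair forward for the remaining 18 months: F = S·e^((r − q)·T), (r − q) = 0.0451 − 0.0367 = 0.0084
F = 452.65 · e^(0.0084 × 18/12) = 452.65 × 1.012680 = 458.3896
Value of long forward = (F − K)·e^(−rT) = (458.3896 − 454.52) · e^(−0.0451·18/12)
= 3.8696 × 0.934588 = 3.62

$3.62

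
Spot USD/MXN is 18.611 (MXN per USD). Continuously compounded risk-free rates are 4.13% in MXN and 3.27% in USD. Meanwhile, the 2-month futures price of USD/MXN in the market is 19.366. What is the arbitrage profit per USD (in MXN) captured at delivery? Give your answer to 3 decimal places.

Fair futures: F* = S·e^(carry·T), with carry = (r_MXN − r_USD) = 0.0413 − 0.0327 = 0.0086
F* = 18.611 · e^(0.0086 × 2/12) = 18.611 · e^0.001433 = 18.611 × 1.001434 = 18.6377
Market 19.366 > fair 18.6377: forward overpriced → cash-and-carry (buy spot, short the forward).
At maturity, profit = |F_mkt − F*| = |19.366 − 18.6377| = 0.728 per USD (in MXN)

0.728 per USD (in MXN)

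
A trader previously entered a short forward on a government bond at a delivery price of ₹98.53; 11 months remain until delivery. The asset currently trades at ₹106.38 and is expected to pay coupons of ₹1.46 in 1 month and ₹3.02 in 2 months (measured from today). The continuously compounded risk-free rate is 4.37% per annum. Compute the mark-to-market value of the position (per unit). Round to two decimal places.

PV(remaining coupons) I = 1.46·e^(−0.0437·1/12) + 3.02·e^(−0.0437·2/12) = 4.4528
Current forward F = (S − I)·e^(rT) = (106.38 − 4.4528)·e^(0.0437·11/12) = 101.9272 × 1.040871 = 106.0931
Value (long) = (F − K)·e^(−rT) = (106.0931 − 98.53) × 0.960733 = 7.2661
Short position value = −(long value) = -₹7.27

-₹7.27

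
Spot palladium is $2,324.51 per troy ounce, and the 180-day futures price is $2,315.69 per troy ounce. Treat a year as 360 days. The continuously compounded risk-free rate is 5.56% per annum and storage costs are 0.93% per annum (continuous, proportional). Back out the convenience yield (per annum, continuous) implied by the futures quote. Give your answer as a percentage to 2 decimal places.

F = S·e^((r+u−y)T) ⇒ (r+u−y) = ln(F/S)/T
ln(2315.69/2324.51) = -0.003802; /T ⇒ -0.007604
y = r + u − ln(F/S)/T = 0.0556 + 0.0093 + 0.007604 = 0.072504
y = 7.25%

7.25%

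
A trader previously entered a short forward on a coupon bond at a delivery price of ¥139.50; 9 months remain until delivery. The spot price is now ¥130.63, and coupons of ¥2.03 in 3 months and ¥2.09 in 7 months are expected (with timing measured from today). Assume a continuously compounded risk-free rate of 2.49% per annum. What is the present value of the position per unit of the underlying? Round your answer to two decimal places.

PV(remaining coupons) I = 2.03·e^(−0.0249·3/12) + 2.09·e^(−0.0249·7/12) = 4.0773
Current forward F = (S − I)·e^(rT) = (130.63 − 4.0773)·e^(0.0249·9/12) = 126.5527 × 1.018850 = 128.9382
Value (long) = (F − K)·e^(−rT) = (128.9382 − 139.50) × 0.981498 = -10.3664
Short position value = −(long value) = ¥10.37

¥10.37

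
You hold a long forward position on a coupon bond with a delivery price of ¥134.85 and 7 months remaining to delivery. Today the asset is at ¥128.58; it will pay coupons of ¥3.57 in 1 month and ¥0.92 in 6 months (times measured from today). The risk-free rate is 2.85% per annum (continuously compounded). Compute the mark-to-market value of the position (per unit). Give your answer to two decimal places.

PV(remaining coupons) I = 3.57·e^(−0.0285·1/12) + 0.92·e^(−0.0285·6/12) = 4.4685
Current forward F = (S − I)·e^(rT) = (128.58 − 4.4685)·e^(0.0285·7/12) = 124.1115 × 1.016764 = 126.1921
Value (long) = (F − K)·e^(−rT) = (126.1921 − 134.85) × 0.983512 = -8.5151
Value = -¥8.52

-¥8.52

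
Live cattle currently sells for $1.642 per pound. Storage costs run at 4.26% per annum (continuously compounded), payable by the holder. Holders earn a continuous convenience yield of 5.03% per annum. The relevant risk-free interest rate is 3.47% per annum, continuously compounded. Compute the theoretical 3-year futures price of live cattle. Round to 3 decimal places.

$1.781 per pound

Net carry = r + u − y = 0.0347 + 0.0426 − 0.0503 = 0.0270
F = S·e^((r+u−y)T) = 1.642 · e^(0.0270 × 3) = 1.642 · e^0.081000
= 1.642 × 1.084371 = $1.781 per pound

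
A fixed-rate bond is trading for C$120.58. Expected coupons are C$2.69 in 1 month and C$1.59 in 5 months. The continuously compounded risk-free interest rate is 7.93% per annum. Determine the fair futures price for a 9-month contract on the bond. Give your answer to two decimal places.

PV(coupons) I = 2.69·e^(−0.0793·1/12) + 1.59·e^(−0.0793·5/12)
I = 2.6723 + 1.5383 = 4.2106
F = (S − I)·e^(rT) = (120.58 − 4.2106) · e^(0.0793·9/12)
= 116.3694 · e^0.059475 = 116.3694 × 1.061279 = C$123.50

C$123.50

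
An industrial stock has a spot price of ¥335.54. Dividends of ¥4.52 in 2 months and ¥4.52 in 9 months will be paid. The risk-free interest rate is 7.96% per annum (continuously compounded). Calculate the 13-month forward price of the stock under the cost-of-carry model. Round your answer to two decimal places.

¥356.26

PV(dividends) I = 4.52·e^(−0.0796·2/12) + 4.52·e^(−0.0796·9/12)
I = 4.4604 + 4.2581 = 8.7185
F = (S − I)·e^(rT) = (335.54 − 8.7185) · e^(0.0796·13/12)
= 326.8215 · e^0.086233 = 326.8215 × 1.090060 = ¥356.26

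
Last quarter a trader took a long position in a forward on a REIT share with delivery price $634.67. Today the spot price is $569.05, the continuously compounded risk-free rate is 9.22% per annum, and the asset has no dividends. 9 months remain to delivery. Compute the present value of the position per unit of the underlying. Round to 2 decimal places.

Current fair forward for the remaining 9 months: F = S·e^(r·T), r = 0.0922
F = 569.05 · e^(0.0922 × 9/12) = 569.05 × 1.071597 = 609.7923
Value of long forward = (F − K)·e^(−rT) = (609.7923 − 634.67) · e^(−0.0922·9/12)
= -24.8777 × 0.933187 = -23.22

-$23.22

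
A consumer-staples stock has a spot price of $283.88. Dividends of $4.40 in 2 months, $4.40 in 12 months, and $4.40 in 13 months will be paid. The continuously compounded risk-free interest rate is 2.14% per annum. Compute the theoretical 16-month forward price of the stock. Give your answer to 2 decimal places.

PV(dividends) I = 4.40·e^(−0.0214·2/12) + 4.40·e^(−0.0214·12/12) + 4.40·e^(−0.0214·13/12)
I = 4.3843 + 4.3068 + 4.2992 = 12.9903
F = (S − I)·e^(rT) = (283.88 − 12.9903) · e^(0.0214·16/12)
= 270.8897 · e^0.028533 = 270.8897 × 1.028944 = $278.73

$278.73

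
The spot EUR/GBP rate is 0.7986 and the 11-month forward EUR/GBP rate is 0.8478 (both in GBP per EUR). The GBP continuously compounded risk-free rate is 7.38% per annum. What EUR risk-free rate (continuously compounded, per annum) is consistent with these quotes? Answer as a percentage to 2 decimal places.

0.86%

F = S·e^((r_GBP − r_EUR)T) ⇒ r_EUR = r_GBP − ln(F/S)/T
ln(0.8478/0.7986) = 0.059785; /(11/12) = 0.065220
r_EUR = 0.0738 − 0.065220 = 0.008580
r_EUR = 0.86%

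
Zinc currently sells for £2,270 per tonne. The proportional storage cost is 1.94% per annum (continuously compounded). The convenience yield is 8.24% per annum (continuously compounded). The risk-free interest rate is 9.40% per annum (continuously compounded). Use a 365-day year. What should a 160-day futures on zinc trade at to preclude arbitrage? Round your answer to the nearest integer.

Net carry = r + u − y = 0.0940 + 0.0194 − 0.0824 = 0.0310
F = S·e^((r+u−y)T) = 2270 · e^(0.0310 × 160/365) = 2270 · e^0.013589
= 2270 × 1.013682 = £2,301 per tonne

£2,301 per tonne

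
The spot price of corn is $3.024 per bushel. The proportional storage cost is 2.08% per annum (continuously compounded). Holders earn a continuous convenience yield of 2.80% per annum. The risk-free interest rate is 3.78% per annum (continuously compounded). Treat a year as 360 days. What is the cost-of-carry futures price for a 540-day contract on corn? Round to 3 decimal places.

Net carry = r + u − y = 0.0378 + 0.0208 − 0.0280 = 0.0306
F = S·e^((r+u−y)T) = 3.024 · e^(0.0306 × 540/360) = 3.024 · e^0.045900
= 3.024 × 1.046970 = $3.166 per bushel

$3.166 per bushel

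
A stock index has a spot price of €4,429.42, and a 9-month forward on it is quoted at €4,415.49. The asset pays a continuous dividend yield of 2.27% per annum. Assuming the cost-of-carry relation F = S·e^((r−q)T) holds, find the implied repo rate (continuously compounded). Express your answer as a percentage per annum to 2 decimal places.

From F = S·e^((r−q)T): (r − q) = ln(F/S)/T
ln(4415.49/4429.42) = ln(0.996855) = -0.003150
(r − q) = -0.003150 / (9/12) = -0.004200
r = ln(F/S)/T + q = -0.004200 + 0.0227 = 0.018500
r = 1.85%

1.85%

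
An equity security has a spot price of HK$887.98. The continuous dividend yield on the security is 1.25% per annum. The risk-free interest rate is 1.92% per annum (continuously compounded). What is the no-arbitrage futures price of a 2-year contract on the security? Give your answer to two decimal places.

HK$899.96

F = S·e^((r − q)T) = 887.98 · e^((0.0192 − 0.0125) × 2)
= 887.98 · e^0.013400 = 887.98 × 1.013490
F = HK$899.96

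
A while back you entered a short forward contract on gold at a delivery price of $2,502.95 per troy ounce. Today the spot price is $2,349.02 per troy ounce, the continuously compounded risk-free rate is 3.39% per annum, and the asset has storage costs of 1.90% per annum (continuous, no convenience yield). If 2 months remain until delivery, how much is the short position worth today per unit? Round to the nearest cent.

Current fair forward for the remaining 2 months: F = S·e^((r + u)·T), (r + u) = 0.0339 + 0.0190 = 0.0529
F = 2349.02 · e^(0.0529 × 2/12) = 2349.02 × 1.00885565 = 2369.8221
Value of long forward = (F − K)·e^(−rT) = (2369.8221 − 2502.95) · e^(−0.0339·2/12)
= -133.1279 × 0.99436593 = -132.38
Short position value = −(long value) = $132.38

$132.38 per troy ounce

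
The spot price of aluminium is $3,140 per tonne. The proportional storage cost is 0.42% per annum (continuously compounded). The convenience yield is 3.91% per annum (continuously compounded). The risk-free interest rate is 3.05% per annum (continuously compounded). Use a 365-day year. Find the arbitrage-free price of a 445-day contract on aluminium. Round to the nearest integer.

Net carry = r + u − y = 0.0305 + 0.0042 − 0.0391 = -0.0044
F = S·e^((r+u−y)T) = 3140 · e^(-0.0044 × 445/365) = 3140 · e^-0.005364
= 3140 × 0.994650 = $3,123 per tonne

$3,123 per tonne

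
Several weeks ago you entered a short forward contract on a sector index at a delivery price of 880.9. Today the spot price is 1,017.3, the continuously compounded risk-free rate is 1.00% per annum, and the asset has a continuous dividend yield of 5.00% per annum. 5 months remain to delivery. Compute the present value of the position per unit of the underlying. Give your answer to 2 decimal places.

Current fair forward for the remaining 5 months: F = S·e^((r − q)·T), (r − q) = 0.0100 − 0.0500 = -0.0400
F = 1017.3 · e^(-0.0400 × 5/12) = 1017.3 × 0.98347145 = 1000.4855
Value of long forward = (F − K)·e^(−rT) = (1000.4855 − 880.9) · e^(−0.0100·5/12)
= 119.5855 × 0.99584200 = 119.09
Short position value = −(long value) = -119.09

-119.09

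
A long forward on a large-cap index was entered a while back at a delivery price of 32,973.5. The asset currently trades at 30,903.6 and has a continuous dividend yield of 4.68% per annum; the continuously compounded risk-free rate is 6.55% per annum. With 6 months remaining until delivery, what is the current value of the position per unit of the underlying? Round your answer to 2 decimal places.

-1722.26

Current fair forward for the remaining 6 months: F = S·e^((r − q)·T), (r − q) = 0.0655 − 0.0468 = 0.0187
F = 30903.6 · e^(0.0187 × 6/12) = 30903.6 × 1.00939385 = 31193.9038
Value of long forward = (F − K)·e^(−rT) = (31193.9038 − 32973.5) · e^(−0.0655·6/12)
= -1779.5962 × 0.96778047 = -1722.26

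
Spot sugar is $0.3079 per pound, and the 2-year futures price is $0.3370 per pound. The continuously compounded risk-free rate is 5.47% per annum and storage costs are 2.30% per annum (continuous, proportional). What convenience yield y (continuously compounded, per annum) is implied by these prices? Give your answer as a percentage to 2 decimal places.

F = S·e^((r+u−y)T) ⇒ (r+u−y) = ln(F/S)/T
ln(0.3370/0.3079) = 0.090308; /T ⇒ 0.045154
y = r + u − ln(F/S)/T = 0.0547 + 0.0230 − 0.045154 = 0.032546
y = 3.25%

3.25%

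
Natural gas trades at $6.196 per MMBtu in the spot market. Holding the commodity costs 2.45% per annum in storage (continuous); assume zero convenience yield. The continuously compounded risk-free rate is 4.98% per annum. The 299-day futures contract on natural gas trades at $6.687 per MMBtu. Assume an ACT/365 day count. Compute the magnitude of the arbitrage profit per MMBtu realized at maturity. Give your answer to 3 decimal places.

Fair futures: F* = S·e^(carry·T), with carry = (r + u) = 0.0498 + 0.0245 = 0.0743
F* = 6.196 · e^(0.0743 × 299/365) = 6.196 · e^0.060865 = 6.196 × 1.062755 = $6.5848
Market $6.687 > fair $6.5848: forward overpriced → cash-and-carry (buy spot, short the forward).
At maturity, profit = |F_mkt − F*| = |6.687 − 6.5848| = $0.102 per MMBtu

$0.102 per MMBtu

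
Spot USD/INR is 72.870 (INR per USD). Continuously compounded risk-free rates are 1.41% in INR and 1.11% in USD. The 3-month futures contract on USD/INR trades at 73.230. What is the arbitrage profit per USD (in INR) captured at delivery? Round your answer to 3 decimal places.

Fair futures: F* = S·e^(carry·T), with carry = (r_INR − r_USD) = 0.0141 − 0.0111 = 0.0030
F* = 72.870 · e^(0.0030 × 3/12) = 72.870 · e^0.000750 = 72.870 × 1.000750 = 72.9247
Market 73.230 > fair 72.9247: forward overpriced → cash-and-carry (buy spot, short the forward).
At maturity, profit = |F_mkt − F*| = |73.230 − 72.9247| = 0.305 per USD (in INR)

0.305 per USD (in INR)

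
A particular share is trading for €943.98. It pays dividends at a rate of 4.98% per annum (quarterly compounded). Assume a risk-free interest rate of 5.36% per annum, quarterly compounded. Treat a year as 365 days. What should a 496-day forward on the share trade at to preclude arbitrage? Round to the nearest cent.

€948.80

F = S · (1+r/4)^(4T) / (1+q/4)^(4T)
= 943.98 × 1.075035 / 1.069569 = 943.98 × 1.005110
F = €948.80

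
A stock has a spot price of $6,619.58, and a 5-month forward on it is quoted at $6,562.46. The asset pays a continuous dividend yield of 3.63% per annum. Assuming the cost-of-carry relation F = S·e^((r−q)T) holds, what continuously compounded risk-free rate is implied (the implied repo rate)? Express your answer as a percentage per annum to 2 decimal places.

From F = S·e^((r−q)T): (r − q) = ln(F/S)/T
ln(6562.46/6619.58) = ln(0.991371) = -0.008666
(r − q) = -0.008666 / (5/12) = -0.020798
r = ln(F/S)/T + q = -0.020798 + 0.0363 = 0.015502
r = 1.55%

1.55%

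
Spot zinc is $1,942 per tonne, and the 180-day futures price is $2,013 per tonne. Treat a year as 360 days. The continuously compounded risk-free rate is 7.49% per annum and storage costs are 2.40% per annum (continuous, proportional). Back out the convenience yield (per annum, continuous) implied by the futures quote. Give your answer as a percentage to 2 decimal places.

F = S·e^((r+u−y)T) ⇒ (r+u−y) = ln(F/S)/T
ln(2013/1942) = 0.035908; /T ⇒ 0.071816
y = r + u − ln(F/S)/T = 0.0749 + 0.0240 − 0.071816 = 0.027084
y = 2.71%

2.71%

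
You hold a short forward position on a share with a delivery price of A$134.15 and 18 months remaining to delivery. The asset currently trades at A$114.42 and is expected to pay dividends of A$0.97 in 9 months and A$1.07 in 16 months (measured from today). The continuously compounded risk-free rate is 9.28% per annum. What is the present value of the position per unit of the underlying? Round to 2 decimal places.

A$4.15

PV(remaining dividends) I = 0.97·e^(−0.0928·9/12) + 1.07·e^(−0.0928·16/12) = 1.8503
Current forward F = (S − I)·e^(rT) = (114.42 − 1.8503)·e^(0.0928·18/12) = 112.5697 × 1.149354 = 129.3824
Value (long) = (F − K)·e^(−rT) = (129.3824 − 134.15) × 0.870054 = -4.1481
Short position value = −(long value) = A$4.15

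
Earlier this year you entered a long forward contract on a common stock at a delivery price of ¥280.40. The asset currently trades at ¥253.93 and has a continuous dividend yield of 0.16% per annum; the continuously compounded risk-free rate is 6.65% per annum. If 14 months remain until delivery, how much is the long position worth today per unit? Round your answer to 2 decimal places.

-¥6.01

Current fair forward for the remaining 14 months: F = S·e^((r − q)·T), (r − q) = 0.0665 − 0.0016 = 0.0649
F = 253.93 · e^(0.0649 × 14/12) = 253.93 × 1.078657 = 273.9034
Value of long forward = (F − K)·e^(−rT) = (273.9034 − 280.40) · e^(−0.0665·14/12)
= -6.4966 × 0.925350 = -6.01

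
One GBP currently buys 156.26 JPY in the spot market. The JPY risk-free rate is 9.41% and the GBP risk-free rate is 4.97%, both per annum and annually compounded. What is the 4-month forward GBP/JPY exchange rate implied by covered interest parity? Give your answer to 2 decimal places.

158.43

By covered interest parity, F = S · (1+r_JPY)^T / (1+r_GBP)^T
= 156.26 × 1.030431 / 1.016300 = 156.26 × 1.013904
F = 158.43 JPY per GBP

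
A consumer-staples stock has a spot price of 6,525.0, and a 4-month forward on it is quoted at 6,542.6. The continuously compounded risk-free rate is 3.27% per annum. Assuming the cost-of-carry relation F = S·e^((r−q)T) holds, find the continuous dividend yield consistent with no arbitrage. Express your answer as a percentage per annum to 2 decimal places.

2.46%

From F = S·e^((r−q)T): (r − q) = ln(F/S)/T
ln(6542.6/6525.0) = ln(1.002697) = 0.002693
(r − q) = 0.002693 / (4/12) = 0.008079
q = r − ln(F/S)/T = 0.0327 − 0.008079 = 0.024621
q = 2.46%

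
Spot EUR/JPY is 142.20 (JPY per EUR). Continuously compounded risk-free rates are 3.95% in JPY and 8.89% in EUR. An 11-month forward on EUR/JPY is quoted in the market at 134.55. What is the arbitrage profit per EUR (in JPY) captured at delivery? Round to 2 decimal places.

Fair forward: F* = S·e^(carry·T), with carry = (r_JPY − r_EUR) = 0.0395 − 0.0889 = -0.0494
F* = 142.20 · e^(-0.0494 × 11/12) = 142.20 · e^-0.045283 = 142.20 × 0.955727 = 135.9044
Market 134.55 < fair 135.9044: forward underpriced → reverse cash-and-carry (short spot, go long the forward).
At maturity, profit = |F_mkt − F*| = |134.55 − 135.9044| = 1.35 per EUR (in JPY)

1.35 per EUR (in JPY)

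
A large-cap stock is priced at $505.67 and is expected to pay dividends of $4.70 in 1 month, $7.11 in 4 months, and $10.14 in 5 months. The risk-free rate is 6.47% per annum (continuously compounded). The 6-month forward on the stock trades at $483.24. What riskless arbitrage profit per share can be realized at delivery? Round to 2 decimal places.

$16.85 per share

PV(dividends) I = 4.70·e^(−0.0647·1/12) + 7.11·e^(−0.0647·4/12) + 10.14·e^(−0.0647·5/12) = 21.5033
Fair forward F* = (S − I)·e^(rT) = (505.67 − 21.5033)·e^0.032350 = 484.1667 × 1.032879 = 500.0856
Market $483.24 < fair 500.0856: forward underpriced → reverse cash-and-carry (short the stock, invest proceeds at r, pay the dividends, go long the forward).
Profit at T = |F_mkt − F*| = |483.24 − 500.0856| = $16.85 per share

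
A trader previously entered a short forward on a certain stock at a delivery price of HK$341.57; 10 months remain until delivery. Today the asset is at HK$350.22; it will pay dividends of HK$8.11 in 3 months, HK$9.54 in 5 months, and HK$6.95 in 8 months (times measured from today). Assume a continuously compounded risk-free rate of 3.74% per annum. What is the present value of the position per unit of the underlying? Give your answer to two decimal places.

HK$5.07

PV(remaining dividends) I = 8.11·e^(−0.0374·3/12) + 9.54·e^(−0.0374·5/12) + 6.95·e^(−0.0374·8/12) = 24.2059
Current forward F = (S − I)·e^(rT) = (350.22 − 24.2059)·e^(0.0374·10/12) = 326.0141 × 1.031657 = 336.3347
Value (long) = (F − K)·e^(−rT) = (336.3347 − 341.57) × 0.969314 = -5.0746
Short position value = −(long value) = HK$5.07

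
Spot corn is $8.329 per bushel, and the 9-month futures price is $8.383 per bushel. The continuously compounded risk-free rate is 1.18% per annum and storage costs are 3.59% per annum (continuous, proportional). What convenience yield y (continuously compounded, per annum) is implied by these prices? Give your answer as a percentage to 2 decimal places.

F = S·e^((r+u−y)T) ⇒ (r+u−y) = ln(F/S)/T
ln(8.383/8.329) = 0.006462; /T ⇒ 0.008616
y = r + u − ln(F/S)/T = 0.0118 + 0.0359 − 0.008616 = 0.039084
y = 3.91%

3.91%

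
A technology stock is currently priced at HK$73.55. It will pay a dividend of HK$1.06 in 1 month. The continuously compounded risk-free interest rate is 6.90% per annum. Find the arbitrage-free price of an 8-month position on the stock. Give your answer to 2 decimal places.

PV(dividends) I = 1.06·e^(−0.0690·1/12)
I = 1.0539
F = (S − I)·e^(rT) = (73.55 − 1.0539) · e^(0.0690·8/12)
= 72.4961 · e^0.046000 = 72.4961 × 1.047074 = HK$75.91

HK$75.91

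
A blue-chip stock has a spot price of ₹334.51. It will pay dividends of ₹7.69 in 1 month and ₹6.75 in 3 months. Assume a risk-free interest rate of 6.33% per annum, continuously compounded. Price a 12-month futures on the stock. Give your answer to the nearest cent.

PV(dividends) I = 7.69·e^(−0.0633·1/12) + 6.75·e^(−0.0633·3/12)
I = 7.6495 + 6.6440 = 14.2935
F = (S − I)·e^(rT) = (334.51 − 14.2935) · e^(0.0633·12/12)
= 320.2165 · e^0.063300 = 320.2165 × 1.065346 = ₹341.14

₹341.14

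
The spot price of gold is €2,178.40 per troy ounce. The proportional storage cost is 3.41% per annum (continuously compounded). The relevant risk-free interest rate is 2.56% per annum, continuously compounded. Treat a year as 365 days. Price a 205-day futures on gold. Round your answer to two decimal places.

Net carry = r + u − y = 0.0256 + 0.0341 − 0.0000 = 0.0597
F = S·e^((r+u−y)T) = 2178.40 · e^(0.0597 × 205/365) = 2178.40 · e^0.03353014
= 2178.40 × 1.03409861 = €2,252.68 per troy ounce

€2,252.68 per troy ounce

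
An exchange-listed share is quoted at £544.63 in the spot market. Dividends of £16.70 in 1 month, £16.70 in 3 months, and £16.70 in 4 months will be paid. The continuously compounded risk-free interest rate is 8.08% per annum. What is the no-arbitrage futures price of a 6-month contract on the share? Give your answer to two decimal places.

£515.84

PV(dividends) I = 16.70·e^(−0.0808·1/12) + 16.70·e^(−0.0808·3/12) + 16.70·e^(−0.0808·4/12)
I = 16.5879 + 16.3660 + 16.2562 = 49.2101
F = (S − I)·e^(rT) = (544.63 − 49.2101) · e^(0.0808·6/12)
= 495.4199 · e^0.040400 = 495.4199 × 1.041227 = £515.84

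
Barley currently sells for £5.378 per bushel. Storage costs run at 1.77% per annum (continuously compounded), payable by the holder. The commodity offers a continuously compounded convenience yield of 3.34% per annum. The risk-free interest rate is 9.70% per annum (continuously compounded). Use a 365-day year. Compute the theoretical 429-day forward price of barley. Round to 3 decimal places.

£5.917 per bushel

Net carry = r + u − y = 0.0970 + 0.0177 − 0.0334 = 0.0813
F = S·e^((r+u−y)T) = 5.378 · e^(0.0813 × 429/365) = 5.378 · e^0.095555
= 5.378 × 1.100269 = £5.917 per bushel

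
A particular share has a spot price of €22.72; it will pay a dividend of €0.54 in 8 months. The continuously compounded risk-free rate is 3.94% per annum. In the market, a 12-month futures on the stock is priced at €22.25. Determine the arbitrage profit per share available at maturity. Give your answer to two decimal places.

€0.84 per share

PV(dividends) I = 0.54·e^(−0.0394·8/12) = 0.5260
Fair futures F* = (S − I)·e^(rT) = (22.72 − 0.5260)·e^0.039400 = 22.1940 × 1.040186 = 23.0859
Market €22.25 < fair 23.0859: forward underpriced → reverse cash-and-carry (short the stock, invest proceeds at r, pay the dividends, go long the forward).
Profit at T = |F_mkt − F*| = |22.25 − 23.0859| = €0.84 per share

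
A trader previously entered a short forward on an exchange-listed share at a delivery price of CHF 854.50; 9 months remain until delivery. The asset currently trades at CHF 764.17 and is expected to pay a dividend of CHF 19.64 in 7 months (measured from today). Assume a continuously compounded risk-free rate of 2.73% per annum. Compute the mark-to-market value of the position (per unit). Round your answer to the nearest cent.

CHF 92.34

PV(remaining dividends) I = 19.64·e^(−0.0273·7/12) = 19.3297
Current forward F = (S − I)·e^(rT) = (764.17 − 19.3297)·e^(0.0273·9/12) = 744.8403 × 1.020686 = 760.2481
Value (long) = (F − K)·e^(−rT) = (760.2481 − 854.50) × 0.979733 = -92.3417
Short position value = −(long value) = CHF 92.34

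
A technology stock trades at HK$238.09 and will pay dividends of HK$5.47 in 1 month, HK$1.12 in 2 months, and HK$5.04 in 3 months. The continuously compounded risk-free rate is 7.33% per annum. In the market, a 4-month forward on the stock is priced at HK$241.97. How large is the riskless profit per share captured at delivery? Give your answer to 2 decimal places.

HK$9.77 per share

PV(dividends) I = 5.47·e^(−0.0733·1/12) + 1.12·e^(−0.0733·2/12) + 5.04·e^(−0.0733·3/12) = 11.4916
Fair forward F* = (S − I)·e^(rT) = (238.09 − 11.4916)·e^0.024433 = 226.5984 × 1.024734 = 232.2031
Market HK$241.97 > fair 232.2031: forward overpriced → cash-and-carry (borrow at r, buy the stock and collect the dividends, short the forward).
Profit at T = |F_mkt − F*| = |241.97 − 232.2031| = HK$9.77 per share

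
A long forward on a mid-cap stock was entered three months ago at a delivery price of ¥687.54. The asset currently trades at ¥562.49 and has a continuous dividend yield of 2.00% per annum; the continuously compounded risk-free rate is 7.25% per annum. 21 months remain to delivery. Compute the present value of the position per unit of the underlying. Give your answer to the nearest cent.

Current fair forward for the remaining 21 months: F = S·e^((r − q)·T), (r − q) = 0.0725 − 0.0200 = 0.0525
F = 562.49 · e^(0.0525 × 21/12) = 562.49 × 1.096228 = 616.6173
Value of long forward = (F − K)·e^(−rT) = (616.6173 − 687.54) · e^(−0.0725·21/12)
= -70.9227 × 0.880844 = -62.47

-¥62.47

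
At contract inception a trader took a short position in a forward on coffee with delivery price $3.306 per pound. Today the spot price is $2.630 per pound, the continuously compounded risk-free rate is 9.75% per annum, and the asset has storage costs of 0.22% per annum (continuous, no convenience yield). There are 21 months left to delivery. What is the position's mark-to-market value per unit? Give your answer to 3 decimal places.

$0.147 per pound

Current fair forward for the remaining 21 months: F = S·e^((r + u)·T), (r + u) = 0.0975 + 0.0022 = 0.0997
F = 2.630 · e^(0.0997 × 21/12) = 2.630 × 1.190621 = 3.1313
Value of long forward = (F − K)·e^(−rT) = (3.1313 − 3.306) · e^(−0.0975·21/12)
= -0.1747 × 0.843138 = -0.147
Short position value = −(long value) = $0.147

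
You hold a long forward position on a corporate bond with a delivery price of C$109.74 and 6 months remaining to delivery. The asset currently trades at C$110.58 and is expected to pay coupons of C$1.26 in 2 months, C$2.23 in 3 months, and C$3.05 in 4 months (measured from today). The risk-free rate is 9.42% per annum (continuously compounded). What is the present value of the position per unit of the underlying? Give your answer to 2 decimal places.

PV(remaining coupons) I = 1.26·e^(−0.0942·2/12) + 2.23·e^(−0.0942·3/12) + 3.05·e^(−0.0942·4/12) = 6.3742
Current forward F = (S − I)·e^(rT) = (110.58 − 6.3742)·e^(0.0942·6/12) = 104.2058 × 1.048227 = 109.2313
Value (long) = (F − K)·e^(−rT) = (109.2313 − 109.74) × 0.953992 = -0.4853
Value = -C$0.49

-C$0.49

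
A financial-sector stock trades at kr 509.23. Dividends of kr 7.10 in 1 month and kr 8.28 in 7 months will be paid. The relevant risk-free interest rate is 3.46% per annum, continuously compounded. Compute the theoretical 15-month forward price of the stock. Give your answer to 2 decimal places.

kr 515.87

PV(dividends) I = 7.10·e^(−0.0346·1/12) + 8.28·e^(−0.0346·7/12)
I = 7.0796 + 8.1146 = 15.1942
F = (S − I)·e^(rT) = (509.23 − 15.1942) · e^(0.0346·15/12)
= 494.0358 · e^0.043250 = 494.0358 × 1.044199 = kr 515.87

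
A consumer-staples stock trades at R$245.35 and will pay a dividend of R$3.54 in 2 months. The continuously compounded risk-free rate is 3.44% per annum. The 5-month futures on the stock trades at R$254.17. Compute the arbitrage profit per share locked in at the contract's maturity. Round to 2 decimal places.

PV(dividends) I = 3.54·e^(−0.0344·2/12) = 3.5198
Fair futures F* = (S − I)·e^(rT) = (245.35 − 3.5198)·e^0.014333 = 241.8302 × 1.014436 = 245.3213
Market R$254.17 > fair 245.3213: forward overpriced → cash-and-carry (borrow at r, buy the stock and collect the dividends, short the forward).
Profit at T = |F_mkt − F*| = |254.17 − 245.3213| = R$8.85 per share

R$8.85 per share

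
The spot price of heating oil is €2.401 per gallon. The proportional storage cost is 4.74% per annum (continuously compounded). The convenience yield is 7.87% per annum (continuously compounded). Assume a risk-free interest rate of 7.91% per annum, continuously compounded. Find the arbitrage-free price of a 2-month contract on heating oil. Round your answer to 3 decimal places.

€2.420 per gallon

Net carry = r + u − y = 0.0791 + 0.0474 − 0.0787 = 0.0478
F = S·e^((r+u−y)T) = 2.401 · e^(0.0478 × 2/12) = 2.401 · e^0.007967
= 2.401 × 1.007999 = €2.420 per gallon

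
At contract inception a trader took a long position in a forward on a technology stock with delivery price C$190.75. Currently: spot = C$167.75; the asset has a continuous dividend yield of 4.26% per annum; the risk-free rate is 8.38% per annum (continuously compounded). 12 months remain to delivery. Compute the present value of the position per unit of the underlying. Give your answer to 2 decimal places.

Current fair forward for the remaining 12 months: F = S·e^((r − q)·T), (r − q) = 0.0838 − 0.0426 = 0.0412
F = 167.75 · e^(0.0412 × 12/12) = 167.75 × 1.042060 = 174.8056
Value of long forward = (F − K)·e^(−rT) = (174.8056 − 190.75) · e^(−0.0838·12/12)
= -15.9444 × 0.919615 = -14.66

-C$14.66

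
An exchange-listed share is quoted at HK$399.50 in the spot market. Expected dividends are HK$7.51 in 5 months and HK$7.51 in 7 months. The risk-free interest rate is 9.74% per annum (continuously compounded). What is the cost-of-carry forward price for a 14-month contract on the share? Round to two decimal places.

PV(dividends) I = 7.51·e^(−0.0974·5/12) + 7.51·e^(−0.0974·7/12)
I = 7.2113 + 7.0952 = 14.3065
F = (S − I)·e^(rT) = (399.50 − 14.3065) · e^(0.0974·14/12)
= 385.1935 · e^0.113633 = 385.1935 × 1.120341 = HK$431.55

HK$431.55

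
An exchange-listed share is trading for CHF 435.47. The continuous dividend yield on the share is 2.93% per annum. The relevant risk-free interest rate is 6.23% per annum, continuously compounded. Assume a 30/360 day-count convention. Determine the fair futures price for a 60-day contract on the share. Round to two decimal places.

CHF 437.87

F = S·e^((r − q)T) = 435.47 · e^((0.0623 − 0.0293) × 60/360)
= 435.47 · e^0.005500 = 435.47 × 1.005515
F = CHF 437.87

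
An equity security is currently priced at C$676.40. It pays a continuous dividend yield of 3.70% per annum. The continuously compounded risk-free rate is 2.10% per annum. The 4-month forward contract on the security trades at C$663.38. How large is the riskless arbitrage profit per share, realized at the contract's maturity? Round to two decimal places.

Fair forward: F* = S·e^(carry·T), with carry = (r − q) = 0.0210 − 0.0370 = -0.0160
F* = 676.40 · e^(-0.0160 × 4/12) = 676.40 · e^-0.005333 = 676.40 × 0.994681 = C$672.8022
Market C$663.38 < fair C$672.8022: forward underpriced → reverse cash-and-carry (short spot, go long the forward).
At maturity, profit = |F_mkt − F*| = |663.38 − 672.8022| = C$9.42 per share

C$9.42 per share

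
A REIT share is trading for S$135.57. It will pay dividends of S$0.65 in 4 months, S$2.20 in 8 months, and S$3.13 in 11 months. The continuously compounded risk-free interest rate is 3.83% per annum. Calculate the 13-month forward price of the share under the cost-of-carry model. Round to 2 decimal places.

PV(dividends) I = 0.65·e^(−0.0383·4/12) + 2.20·e^(−0.0383·8/12) + 3.13·e^(−0.0383·11/12)
I = 0.6418 + 2.1445 + 3.0220 = 5.8083
F = (S − I)·e^(rT) = (135.57 − 5.8083) · e^(0.0383·13/12)
= 129.7617 · e^0.041492 = 129.7617 × 1.042365 = S$135.26

S$135.26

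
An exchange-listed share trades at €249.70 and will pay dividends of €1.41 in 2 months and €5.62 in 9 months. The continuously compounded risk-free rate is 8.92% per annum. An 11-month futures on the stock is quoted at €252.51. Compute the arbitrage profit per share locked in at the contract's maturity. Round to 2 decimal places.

PV(dividends) I = 1.41·e^(−0.0892·2/12) + 5.62·e^(−0.0892·9/12) = 6.6455
Fair futures F* = (S − I)·e^(rT) = (249.70 − 6.6455)·e^0.081767 = 243.0545 × 1.085203 = 263.7635
Market €252.51 < fair 263.7635: forward underpriced → reverse cash-and-carry (short the stock, invest proceeds at r, pay the dividends, go long the forward).
Profit at T = |F_mkt − F*| = |252.51 − 263.7635| = €11.25 per share

€11.25 per share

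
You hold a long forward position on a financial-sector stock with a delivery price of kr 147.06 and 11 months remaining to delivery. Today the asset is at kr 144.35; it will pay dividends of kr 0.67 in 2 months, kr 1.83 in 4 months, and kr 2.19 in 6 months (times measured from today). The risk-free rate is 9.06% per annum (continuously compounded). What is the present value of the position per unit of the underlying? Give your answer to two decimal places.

kr 4.48

PV(remaining dividends) I = 0.67·e^(−0.0906·2/12) + 1.83·e^(−0.0906·4/12) + 2.19·e^(−0.0906·6/12) = 4.5285
Current forward F = (S − I)·e^(rT) = (144.35 − 4.5285)·e^(0.0906·11/12) = 139.8215 × 1.086596 = 151.9295
Value (long) = (F − K)·e^(−rT) = (151.9295 − 147.06) × 0.920305 = 4.4814
Value = kr 4.48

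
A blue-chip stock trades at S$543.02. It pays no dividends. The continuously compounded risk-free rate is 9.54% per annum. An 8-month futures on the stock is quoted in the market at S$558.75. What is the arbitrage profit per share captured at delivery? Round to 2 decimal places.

S$19.93 per share

Fair futures: F* = S·e^(carry·T), with carry = r = 0.0954
F* = 543.02 · e^(0.0954 × 8/12) = 543.02 · e^0.063600 = 543.02 × 1.065666 = S$578.6780
Market S$558.75 < fair S$578.6780: forward underpriced → reverse cash-and-carry (short spot, go long the forward).
At maturity, profit = |F_mkt − F*| = |558.75 − 578.6780| = S$19.93 per share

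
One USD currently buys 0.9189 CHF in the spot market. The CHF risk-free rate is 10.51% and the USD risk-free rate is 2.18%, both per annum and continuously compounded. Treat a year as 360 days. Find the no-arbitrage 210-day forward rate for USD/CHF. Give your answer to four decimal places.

F = S·e^((r_CHF − r_USD)T) = 0.9189 · e^((0.1051 − 0.0218) × 210/360)
= 0.9189 · e^0.048592 = 0.9189 × 1.049792
F = 0.9647 CHF per USD

0.9647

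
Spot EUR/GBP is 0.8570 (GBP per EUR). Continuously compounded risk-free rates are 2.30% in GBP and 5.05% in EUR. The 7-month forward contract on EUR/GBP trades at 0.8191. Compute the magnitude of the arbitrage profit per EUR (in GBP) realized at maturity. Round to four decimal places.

0.0243 per EUR (in GBP)

Fair forward: F* = S·e^(carry·T), with carry = (r_GBP − r_EUR) = 0.0230 − 0.0505 = -0.0275
F* = 0.8570 · e^(-0.0275 × 7/12) = 0.8570 · e^-0.016042 = 0.8570 × 0.984086 = 0.8434
Market 0.8191 < fair 0.8434: forward underpriced → reverse cash-and-carry (short spot, go long the forward).
At maturity, profit = |F_mkt − F*| = |0.8191 − 0.8434| = 0.0243 per EUR (in GBP)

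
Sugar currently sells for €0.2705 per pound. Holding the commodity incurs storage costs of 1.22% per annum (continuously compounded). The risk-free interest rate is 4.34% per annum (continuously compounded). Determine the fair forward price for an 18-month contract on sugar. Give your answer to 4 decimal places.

€0.2940 per pound

Net carry = r + u − y = 0.0434 + 0.0122 − 0.0000 = 0.0556
F = S·e^((r+u−y)T) = 0.2705 · e^(0.0556 × 18/12) = 0.2705 · e^0.083400
= 0.2705 × 1.086977 = €0.2940 per pound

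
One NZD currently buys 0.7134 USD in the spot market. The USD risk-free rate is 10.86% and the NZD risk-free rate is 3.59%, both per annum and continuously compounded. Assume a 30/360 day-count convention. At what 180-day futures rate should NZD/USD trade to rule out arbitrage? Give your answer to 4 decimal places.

0.7398

F = S·e^((r_USD − r_NZD)T) = 0.7134 · e^((0.1086 − 0.0359) × 180/360)
= 0.7134 · e^0.036350 = 0.7134 × 1.037019
F = 0.7398 USD per NZD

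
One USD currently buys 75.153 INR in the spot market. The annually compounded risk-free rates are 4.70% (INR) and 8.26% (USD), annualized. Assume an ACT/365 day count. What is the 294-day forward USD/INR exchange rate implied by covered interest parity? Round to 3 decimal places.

By covered interest parity, F = S · (1+r_INR)^T / (1+r_USD)^T
= 75.153 × 1.037688 / 1.066015 = 75.153 × 0.973427
F = 73.156 INR per USD

73.156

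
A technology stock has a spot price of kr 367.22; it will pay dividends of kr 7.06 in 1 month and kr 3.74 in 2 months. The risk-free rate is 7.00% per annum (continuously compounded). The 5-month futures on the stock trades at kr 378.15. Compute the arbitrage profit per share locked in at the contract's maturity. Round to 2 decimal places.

kr 11.09 per share

PV(dividends) I = 7.06·e^(−0.0700·1/12) + 3.74·e^(−0.0700·2/12) = 10.7156
Fair futures F* = (S − I)·e^(rT) = (367.22 − 10.7156)·e^0.029167 = 356.5044 × 1.029597 = 367.0559
Market kr 378.15 > fair 367.0559: forward overpriced → cash-and-carry (borrow at r, buy the stock and collect the dividends, short the forward).
Profit at T = |F_mkt − F*| = |378.15 − 367.0559| = kr 11.09 per share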